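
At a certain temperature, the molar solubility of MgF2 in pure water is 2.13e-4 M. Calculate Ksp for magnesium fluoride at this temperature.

MgF2(s) <=> Mg^2+ + 2 F^-
With molar solubility s: [Mg^2+] = s, [F^-] = 2s.
Ksp = [Mg^2+][F^-]^2
So Ksp = s × (2s)^2 = 4s^3
Ksp = 4 × (2.13 x 10^-4)^3 = 3.87 × 10^-11

Ksp ≈ 3.87 × 10^-11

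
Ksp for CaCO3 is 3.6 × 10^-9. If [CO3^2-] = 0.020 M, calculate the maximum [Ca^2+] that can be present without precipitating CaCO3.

CaCO3(s) ⇌ Ca^2+ + CO3^2-
Ksp = [Ca^2+][CO3^2-]
Precipitation begins when Q = Ksp. With [CO3^2-] = 0.020 M:
3.6 × 10^-9 = (0.020) × [Ca^2+]
[Ca^2+] = (3.6 × 10^-9 / 2.0 × 10^-2) = 1.8 x 10^-7 M

[Ca^2+] = 1.8 x 10^-7 M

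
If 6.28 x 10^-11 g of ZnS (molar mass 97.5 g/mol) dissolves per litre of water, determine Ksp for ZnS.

Molar solubility s = (6.28 x 10^-11 g/L) / (97.5 g/mol) = 6.441 × 10^-13 M.
ZnS(s) ⇌ Zn^2+ + S^2-
If s mol/L of ZnS dissolves, [Zn^2+] = s and [S^2-] = s.
Ksp = [Zn^2+][S^2-]
Ksp = s × s = s^2
With s = 6.441 x 10^-13: Ksp = 4.15 × 10^-25

4.15e-25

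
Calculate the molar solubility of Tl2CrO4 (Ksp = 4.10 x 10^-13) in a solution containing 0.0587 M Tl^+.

s = 1.19 × 10^-10 M

Tl2CrO4(s) <=> 2 Tl^+(aq) + CrO4^2-(aq)
Ksp = [Tl^+]^2[CrO4^2-]
If s mol/L dissolves here, [Tl^+] = 0.0587 + 2s ≈ 0.0587, [CrO4^2-] = s (since the Tl^+ already present dominates).
Ksp ≈ (0.0587)^2 × s
s = 1.19 × 10^-10 M
Check: 2s = 2.4 × 10^-10 ≪ 0.0587, so the approximation is valid.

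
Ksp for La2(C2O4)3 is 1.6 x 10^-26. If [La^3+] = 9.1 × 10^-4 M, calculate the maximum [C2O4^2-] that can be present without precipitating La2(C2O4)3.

[C2O4^2-] = 2.7 x 10^-7 M

La2(C2O4)3(s) ⇌ 2 La^3+ + 3 C2O4^2-
Ksp = [La^3+]^2[C2O4^2-]^3
Precipitation begins when Q = Ksp. With [La^3+] = 9.1 × 10^-4 M:
1.6 x 10^-26 = (9.1 × 10^-4)^2 × [C2O4^2-]^3
[C2O4^2-] = (1.6 x 10^-26 / 8.28 x 10^-7)^(1/3) = 2.7 x 10^-7 M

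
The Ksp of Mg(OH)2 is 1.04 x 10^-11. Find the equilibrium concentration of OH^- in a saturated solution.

Mg(OH)2(s) <=> Mg^2+(aq) + 2 OH^-(aq)
Ksp = [Mg^2+][OH^-]^2
For each mole of Mg(OH)2 that dissolves: [Mg^2+] = s, [OH^-] = 2s.
Ksp = s(2s)^2 = 4s^3
s = (1.04 x 10^-11 / 4)^(1/3) = 1.375 × 10^-4 M
[OH^-] = 2s = 2.75 × 10^-4 M

[OH^-] ≈ 2.75 × 10^-4 M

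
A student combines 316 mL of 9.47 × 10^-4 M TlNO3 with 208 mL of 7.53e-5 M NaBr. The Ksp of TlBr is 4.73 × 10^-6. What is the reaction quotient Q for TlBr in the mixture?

1.71 x 10^-8

Total volume = 316 + 208 = 524 mL.
[Tl^+] = 9.47 × 10^-4 × (316/524) = 5.711 × 10^-4 M
[Br^-] = 7.53 × 10^-5 × (208/524) = 2.989 × 10^-5 M
TlBr(s) ⇌ Tl^+(aq) + Br^-(aq), so Q = [Tl^+][Br^-]
Q = (5.711 x 10^-4)(2.989 × 10^-5) = 1.71 x 10^-8
Q < Ksp, so no precipitate of TlBr forms.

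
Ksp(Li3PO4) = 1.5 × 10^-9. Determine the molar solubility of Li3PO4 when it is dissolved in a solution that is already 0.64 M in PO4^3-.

Li3PO4(s) ⇌ 3 Li^+(aq) + PO4^3-(aq)
Ksp = [Li^+]^3[PO4^3-]
If s mol/L dissolves here, [Li^+] = 3s, [PO4^3-] = 0.64 + s ≈ 0.64 (since the PO4^3- already present dominates).
Ksp ≈ (3s)^3 × 0.64
s = 4.4 × 10^-4 M
Check: s = 4.4 x 10^-4 ≪ 0.64, so the approximation is valid.

s ≈ 4.4e-4 M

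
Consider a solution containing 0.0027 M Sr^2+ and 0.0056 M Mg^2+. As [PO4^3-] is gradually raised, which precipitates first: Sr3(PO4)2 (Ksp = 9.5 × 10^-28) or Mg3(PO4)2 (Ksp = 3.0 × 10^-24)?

Sr3(PO4)2

Each salt begins to precipitate when Q = Ksp, i.e. when [PO4^3-] reaches its threshold.
For Sr3(PO4)2: 9.5 × 10^-28 = (0.0027)^3 × [PO4^3-]^2  ⇒  [PO4^3-] = 2.2 × 10^-10 M.
For Mg3(PO4)2: 3.0 × 10^-24 = (0.0056)^3 × [PO4^3-]^2  ⇒  [PO4^3-] = 4.1 × 10^-9 M.
The salt with the lower threshold [PO4^3-] precipitates first: Sr3(PO4)2.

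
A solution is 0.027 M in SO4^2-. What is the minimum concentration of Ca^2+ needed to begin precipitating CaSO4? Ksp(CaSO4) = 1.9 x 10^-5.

CaSO4(s) <=> Ca^2+ + SO4^2-
Ksp = [Ca^2+][SO4^2-]
Precipitation begins when Q = Ksp. With [SO4^2-] = 0.027 M:
1.9 x 10^-5 = (0.027) × [Ca^2+]
[Ca^2+] = (1.9 x 10^-5 / 2.7 × 10^-2) = 7.0 x 10^-4 M

[Ca^2+] = 7.0e-4 M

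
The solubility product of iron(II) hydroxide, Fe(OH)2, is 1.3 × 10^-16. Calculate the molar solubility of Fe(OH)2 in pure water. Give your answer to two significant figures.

3.2e-6 M

Fe(OH)2(s) <=> Fe^2+ + 2 OH^-
Ksp = [Fe^2+][OH^-]^2
With molar solubility s: [Fe^2+] = s, [OH^-] = 2s.
Ksp = s(2s)^2 = 4s^3
s = (1.3 × 10^-16 / 4)^(1/3) = 3.2 × 10^-6 M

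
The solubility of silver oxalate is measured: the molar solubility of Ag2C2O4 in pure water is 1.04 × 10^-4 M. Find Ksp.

Ag2C2O4(s) <=> 2 Ag^+ + C2O4^2-
With molar solubility s: [Ag^+] = 2s, [C2O4^2-] = s.
Ksp = [Ag^+]^2[C2O4^2-]
Substituting: Ksp = (2s)^2s = 4s^3
Ksp = 4 × (1.04 x 10^-4)^3 = 4.50 x 10^-12

Ksp = 4.50 x 10^-12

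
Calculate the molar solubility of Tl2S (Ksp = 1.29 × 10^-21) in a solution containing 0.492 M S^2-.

2.56e-11 M

Tl2S(s) ⇌ 2 Tl^+ + S^2-
Ksp = [Tl^+]^2[S^2-]
If s mol/L dissolves here, [Tl^+] = 2s, [S^2-] = 0.492 + s ≈ 0.492 (common-ion effect: S^2- is already 0.492 M).
Ksp ≈ (2s)^2 × 0.492
s = 2.56 x 10^-11 M
Check: s = 2.6 x 10^-11 ≪ 0.492, so the approximation is valid.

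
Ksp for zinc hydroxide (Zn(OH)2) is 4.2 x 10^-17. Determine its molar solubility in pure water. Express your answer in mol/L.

Zn(OH)2(s) <=> Zn^2+ + 2 OH^-
Ksp = [Zn^2+][OH^-]^2
For each mole of Zn(OH)2 that dissolves: [Zn^2+] = s, [OH^-] = 2s.
Ksp = s(2s)^2 = 4s^3
s = (4.2 x 10^-17 / 4)^(1/3) = 2.2 x 10^-6 M

2.2 × 10^-6 M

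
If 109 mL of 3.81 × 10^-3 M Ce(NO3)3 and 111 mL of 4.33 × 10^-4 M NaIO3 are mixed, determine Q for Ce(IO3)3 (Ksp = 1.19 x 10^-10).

Q = 1.97e-14

Total volume = 109 + 111 = 220 mL.
[Ce^3+] = 3.81 × 10^-3 × (109/220) = 1.888 × 10^-3 M
[IO3^-] = 4.33 × 10^-4 × (111/220) = 2.185 × 10^-4 M
Ce(IO3)3(s) <=> Ce^3+(aq) + 3 IO3^-(aq), so Q = [Ce^3+][IO3^-]^3
Q = (1.888 × 10^-3)(2.185 × 10^-4)^3 = 1.97 × 10^-14
Q < Ksp, so no precipitate of Ce(IO3)3 forms.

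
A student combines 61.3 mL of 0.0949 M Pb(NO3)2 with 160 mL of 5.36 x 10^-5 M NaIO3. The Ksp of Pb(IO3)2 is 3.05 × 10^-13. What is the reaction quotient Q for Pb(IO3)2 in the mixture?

Total volume = 61.3 + 160 = 221.3 mL.
[Pb^2+] = 9.49 × 10^-2 × (61.3/221.3) = 2.629 × 10^-2 M
[IO3^-] = 5.36 × 10^-5 × (160/221.3) = 3.875 × 10^-5 M
Pb(IO3)2(s) ⇌ Pb^2+ + 2 IO3^-, so Q = [Pb^2+][IO3^-]^2
Q = (2.629 × 10^-2)(3.875 × 10^-5)^2 = 3.95 x 10^-11
Q > Ksp, so Pb(IO3)2 will precipitate.

Q ≈ 3.95 x 10^-11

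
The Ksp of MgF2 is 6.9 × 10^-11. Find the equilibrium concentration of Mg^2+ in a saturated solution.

MgF2(s) ⇌ Mg^2+ + 2 F^-
Ksp = [Mg^2+][F^-]^2
Let s = molar solubility. Then [Mg^2+] = s and [F^-] = 2s.
Substituting: Ksp = s(2s)^2 = 4s^3
s = (6.9 × 10^-11 / 4)^(1/3) = 2.58 × 10^-4 M
[Mg^2+] = s = 2.6 × 10^-4 M

[Mg^2+] ≈ 2.6 × 10^-4 M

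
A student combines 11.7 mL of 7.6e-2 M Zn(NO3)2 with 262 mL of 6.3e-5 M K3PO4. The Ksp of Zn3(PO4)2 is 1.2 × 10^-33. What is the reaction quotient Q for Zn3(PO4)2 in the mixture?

Total volume = 11.7 + 262 = 273.7 mL.
[Zn^2+] = 7.6 x 10^-2 × (11.7/273.7) = 3.25 × 10^-3 M
[PO4^3-] = 6.3 × 10^-5 × (262/273.7) = 6.03 x 10^-5 M
Zn3(PO4)2(s) ⇌ 3 Zn^2+ + 2 PO4^3-, so Q = [Zn^2+]^3[PO4^3-]^2
Q = (3.25 × 10^-3)^3(6.03 × 10^-5)^2 = 1.2 × 10^-16
Q > Ksp, so Zn3(PO4)2 will precipitate.

Q ≈ 1.2e-16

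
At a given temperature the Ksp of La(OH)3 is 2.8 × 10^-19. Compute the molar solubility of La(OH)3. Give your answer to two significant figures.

s ≈ 1.0e-5 M

La(OH)3(s) ⇌ La^3+(aq) + 3 OH^-(aq)
Ksp = [La^3+][OH^-]^3
Let s = molar solubility. Then [La^3+] = s and [OH^-] = 3s.
Ksp = s(3s)^3 = 27s^4
s = (2.8 × 10^-19 / 27)^(1/4) = 1.0 × 10^-5 M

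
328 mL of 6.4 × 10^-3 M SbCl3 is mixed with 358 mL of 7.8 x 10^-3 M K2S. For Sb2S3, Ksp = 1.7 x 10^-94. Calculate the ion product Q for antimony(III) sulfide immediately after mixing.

Q = 6.3 x 10^-13

Total volume = 328 + 358 = 686 mL.
[Sb^3+] = 6.4 × 10^-3 × (328/686) = 3.06 x 10^-3 M
[S^2-] = 7.8 × 10^-3 × (358/686) = 4.07 × 10^-3 M
Sb2S3(s) ⇌ 2 Sb^3+ + 3 S^2-, so Q = [Sb^3+]^2[S^2-]^3
Q = (3.06 x 10^-3)^2(4.07 x 10^-3)^3 = 6.3 × 10^-13
Q > Ksp, so Sb2S3 will precipitate.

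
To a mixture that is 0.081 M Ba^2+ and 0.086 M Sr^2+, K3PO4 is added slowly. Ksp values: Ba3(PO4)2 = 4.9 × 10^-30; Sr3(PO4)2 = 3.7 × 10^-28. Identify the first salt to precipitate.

Each salt begins to precipitate when Q = Ksp, i.e. when [PO4^3-] reaches its threshold.
For Ba3(PO4)2: 4.9 × 10^-30 = (0.081)^3 × [PO4^3-]^2  ⇒  [PO4^3-] = 9.6 x 10^-14 M.
For Sr3(PO4)2: 3.7 × 10^-28 = (0.086)^3 × [PO4^3-]^2  ⇒  [PO4^3-] = 7.6 x 10^-13 M.
The salt with the lower threshold [PO4^3-] precipitates first: Ba3(PO4)2.

Ba3(PO4)2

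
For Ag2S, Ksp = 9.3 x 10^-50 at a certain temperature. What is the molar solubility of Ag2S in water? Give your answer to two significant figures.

Ag2S(s) ⇌ 2 Ag^+ + S^2-
Ksp = [Ag^+]^2[S^2-]
If s mol/L of Ag2S dissolves, [Ag^+] = 2s and [S^2-] = s.
Substituting: Ksp = (2s)^2s = 4s^3
s^3 = 9.3 x 10^-50 / 4, so s = 2.9 × 10^-17 M

s = 2.9 x 10^-17 M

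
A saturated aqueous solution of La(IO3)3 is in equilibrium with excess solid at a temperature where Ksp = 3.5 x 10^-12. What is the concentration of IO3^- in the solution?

[IO3^-] ≈ 1.8 × 10^-3 M

La(IO3)3(s) ⇌ La^3+ + 3 IO3^-
Ksp = [La^3+][IO3^-]^3
If s mol/L of La(IO3)3 dissolves, [La^3+] = s and [IO3^-] = 3s.
So Ksp = s × (3s)^3 = 27s^4
s^4 = 3.5 x 10^-12 / 27, so s = 6.00 × 10^-4 M
[IO3^-] = 3s = 1.8 x 10^-3 M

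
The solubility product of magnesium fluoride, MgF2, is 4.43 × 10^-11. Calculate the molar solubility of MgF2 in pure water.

MgF2(s) ⇌ Mg^2+ + 2 F^-
Ksp = [Mg^2+][F^-]^2
Let s = molar solubility. Then [Mg^2+] = s and [F^-] = 2s.
Substituting: Ksp = s(2s)^2 = 4s^3
s = (4.43 × 10^-11 / 4)^(1/3) = 2.23 x 10^-4 M

s = 2.23 × 10^-4 M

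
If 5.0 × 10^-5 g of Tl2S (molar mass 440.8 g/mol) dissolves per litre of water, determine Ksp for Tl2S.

Molar solubility s = (5.0 × 10^-5 g/L) / (440.8 g/mol) = 1.13 × 10^-7 M.
Tl2S(s) ⇌ 2 Tl^+ + S^2-
For each mole of Tl2S that dissolves: [Tl^+] = 2s, [S^2-] = s.
Ksp = [Tl^+]^2[S^2-]
So Ksp = (2s)^2 × s = 4s^3
Ksp = 4 × (1.13 × 10^-7)^3 = 5.8 × 10^-21

Ksp ≈ 5.8e-21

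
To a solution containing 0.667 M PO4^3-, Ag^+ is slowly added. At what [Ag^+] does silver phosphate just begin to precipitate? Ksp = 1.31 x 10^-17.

Ag3PO4(s) ⇌ 3 Ag^+ + PO4^3-
Ksp = [Ag^+]^3[PO4^3-]
Precipitation begins when Q = Ksp. With [PO4^3-] = 0.667 M:
1.31 x 10^-17 = (0.667) × [Ag^+]^3
[Ag^+] = (1.31 x 10^-17 / 6.67 x 10^-1)^(1/3) = 2.70 x 10^-6 M

[Ag^+] ≈ 2.70e-6 M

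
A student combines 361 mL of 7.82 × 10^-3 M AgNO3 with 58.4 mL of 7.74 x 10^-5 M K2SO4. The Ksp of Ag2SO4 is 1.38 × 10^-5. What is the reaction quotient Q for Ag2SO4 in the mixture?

Total volume = 361 + 58.4 = 419.4 mL.
[Ag^+] = 7.82 × 10^-3 × (361/419.4) = 6.731 x 10^-3 M
[SO4^2-] = 7.74 x 10^-5 × (58.4/419.4) = 1.078 × 10^-5 M
Ag2SO4(s) ⇌ 2 Ag^+ + SO4^2-, so Q = [Ag^+]^2[SO4^2-]
Q = (6.731 x 10^-3)^2(1.078 x 10^-5) = 4.88 × 10^-10
Q < Ksp, so no precipitate of Ag2SO4 forms.

Q ≈ 4.88e-10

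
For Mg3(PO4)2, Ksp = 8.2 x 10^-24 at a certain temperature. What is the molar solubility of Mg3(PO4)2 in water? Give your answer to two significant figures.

s ≈ 9.5 × 10^-6 M

Mg3(PO4)2(s) <=> 3 Mg^2+(aq) + 2 PO4^3-(aq)
Ksp = [Mg^2+]^3[PO4^3-]^2
Let s = molar solubility. Then [Mg^2+] = 3s and [PO4^3-] = 2s.
Substituting: Ksp = (3s)^3(2s)^2 = 108s^5
Solving, s = (8.2 x 10^-24/108)^(1/5) = 9.5 x 10^-6 M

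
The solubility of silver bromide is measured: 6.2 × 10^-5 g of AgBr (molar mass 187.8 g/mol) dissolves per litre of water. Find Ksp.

Ksp ≈ 1.1 × 10^-13

Molar solubility s = (6.2 × 10^-5 g/L) / (187.8 g/mol) = 3.30 × 10^-7 M.
AgBr(s) <=> Ag^+(aq) + Br^-(aq)
For each mole of AgBr that dissolves: [Ag^+] = s, [Br^-] = s.
Ksp = [Ag^+][Br^-]
Ksp = s^2
Ksp = (3.30 × 10^-7)^2 = 1.1 x 10^-13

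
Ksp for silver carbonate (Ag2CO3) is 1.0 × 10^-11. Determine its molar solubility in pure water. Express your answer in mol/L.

1.4 × 10^-4 M

Ag2CO3(s) ⇌ 2 Ag^+ + CO3^2-
Ksp = [Ag^+]^2[CO3^2-]
With molar solubility s: [Ag^+] = 2s, [CO3^2-] = s.
Ksp = (2s)^2s = 4s^3
s^3 = 1.0 × 10^-11 / 4, so s = 1.4 × 10^-4 M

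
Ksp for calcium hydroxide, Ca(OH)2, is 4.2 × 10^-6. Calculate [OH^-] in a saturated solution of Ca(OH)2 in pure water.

2.0 x 10^-2 M

Ca(OH)2(s) ⇌ Ca^2+ + 2 OH^-
Ksp = [Ca^2+][OH^-]^2
If s mol/L of Ca(OH)2 dissolves, [Ca^2+] = s and [OH^-] = 2s.
Substituting: Ksp = s(2s)^2 = 4s^3
s^3 = 4.2 × 10^-6 / 4, so s = 1.02 × 10^-2 M
[OH^-] = 2s = 2.0 x 10^-2 M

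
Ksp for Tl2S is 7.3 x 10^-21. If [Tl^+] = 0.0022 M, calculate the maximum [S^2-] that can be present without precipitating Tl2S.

Tl2S(s) ⇌ 2 Tl^+(aq) + S^2-(aq)
Ksp = [Tl^+]^2[S^2-]
Precipitation begins when Q = Ksp. With [Tl^+] = 0.0022 M:
7.3 x 10^-21 = (0.0022)^2 × [S^2-]
[S^2-] = (7.3 x 10^-21 / 4.84 x 10^-6) = 1.5 × 10^-15 M

1.5 x 10^-15 M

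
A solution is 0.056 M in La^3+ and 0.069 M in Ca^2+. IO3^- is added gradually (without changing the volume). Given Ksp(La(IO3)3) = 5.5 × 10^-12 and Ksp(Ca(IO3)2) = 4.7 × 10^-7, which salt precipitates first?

Precipitation of each salt starts when its ion product equals its Ksp.
For La(IO3)3: 5.5 × 10^-12 = 0.056 × [IO3^-]^3  ⇒  [IO3^-] = 4.6 × 10^-4 M.
For Ca(IO3)2: 4.7 × 10^-7 = 0.069 × [IO3^-]^2  ⇒  [IO3^-] = 2.6 × 10^-3 M.
The salt with the lower threshold [IO3^-] precipitates first: La(IO3)3.

La(IO3)3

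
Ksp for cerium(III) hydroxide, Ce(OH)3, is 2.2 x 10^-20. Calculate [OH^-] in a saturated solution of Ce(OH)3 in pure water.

Ce(OH)3(s) ⇌ Ce^3+ + 3 OH^-
Ksp = [Ce^3+][OH^-]^3
Let s = molar solubility. Then [Ce^3+] = s and [OH^-] = 3s.
Ksp = s(3s)^3 = 27s^4
s = (2.2 x 10^-20 / 27)^(1/4) = 5.34 × 10^-6 M
[OH^-] = 3s = 1.6 x 10^-5 M

1.6e-5 M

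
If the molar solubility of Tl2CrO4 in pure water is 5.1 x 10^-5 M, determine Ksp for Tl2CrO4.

Ksp = 5.3 × 10^-13

Tl2CrO4(s) ⇌ 2 Tl^+ + CrO4^2-
With molar solubility s: [Tl^+] = 2s, [CrO4^2-] = s.
Ksp = [Tl^+]^2[CrO4^2-]
Ksp = (2s)^2s = 4s^3
With s = 5.1 x 10^-5: Ksp = 5.3 x 10^-13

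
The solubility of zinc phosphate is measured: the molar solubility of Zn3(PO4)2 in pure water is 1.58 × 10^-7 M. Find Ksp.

Zn3(PO4)2(s) ⇌ 3 Zn^2+ + 2 PO4^3-
Let s = molar solubility. Then [Zn^2+] = 3s and [PO4^3-] = 2s.
Ksp = [Zn^2+]^3[PO4^3-]^2
So Ksp = (3s)^3 × (2s)^2 = 108s^5
With s = 1.58 x 10^-7: Ksp = 1.06 × 10^-32

Ksp ≈ 1.06 x 10^-32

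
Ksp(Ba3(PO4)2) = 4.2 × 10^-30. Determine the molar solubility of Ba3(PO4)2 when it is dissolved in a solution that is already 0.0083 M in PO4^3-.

Ba3(PO4)2(s) ⇌ 3 Ba^2+(aq) + 2 PO4^3-(aq)
Ksp = [Ba^2+]^3[PO4^3-]^2
If s mol/L dissolves here, [Ba^2+] = 3s, [PO4^3-] = 0.0083 + 2s ≈ 0.0083 (since the PO4^3- already present dominates).
Ksp ≈ (3s)^3 × (0.0083)^2
s = 1.3 × 10^-9 M
Check: 2s = 2.6 × 10^-9 ≪ 0.0083, so the approximation is valid.

1.3 × 10^-9 M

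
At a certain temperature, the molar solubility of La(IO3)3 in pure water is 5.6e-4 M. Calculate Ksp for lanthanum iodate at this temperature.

La(IO3)3(s) <=> La^3+ + 3 IO3^-
For each mole of La(IO3)3 that dissolves: [La^3+] = s, [IO3^-] = 3s.
Ksp = [La^3+][IO3^-]^3
Substituting: Ksp = s(3s)^3 = 27s^4
With s = 5.6 × 10^-4: Ksp = 2.7 × 10^-12

2.7 × 10^-12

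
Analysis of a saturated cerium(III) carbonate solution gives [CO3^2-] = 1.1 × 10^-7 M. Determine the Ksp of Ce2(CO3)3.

Ksp = 7.2 × 10^-36

Ce2(CO3)3(s) ⇌ 2 Ce^3+ + 3 CO3^2-
Stoichiometry gives [Ce^3+] = (2/3)[CO3^2-] = 7.33 × 10^-8 M.
Ksp = [Ce^3+]^2[CO3^2-]^3
Ksp = (7.33 × 10^-8)^2 × (1.1 x 10^-7)^3 = 7.2 x 10^-36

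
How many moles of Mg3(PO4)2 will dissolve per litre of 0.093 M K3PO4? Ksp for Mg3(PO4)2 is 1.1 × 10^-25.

Mg3(PO4)2(s) <=> 3 Mg^2+(aq) + 2 PO4^3-(aq)
Ksp = [Mg^2+]^3[PO4^3-]^2
Let s = moles of Mg3(PO4)2 that dissolve per litre. [Mg^2+] = 3s, [PO4^3-] = 0.093 + 2s ≈ 0.093 (since PO4^3- from K3PO4 dominates).
Ksp ≈ (3s)^3 × (0.093)^2
s = 7.8 × 10^-9 M
Check: 2s = 1.6 x 10^-8 ≪ 0.093, so the approximation is valid.

s ≈ 7.8 × 10^-9 M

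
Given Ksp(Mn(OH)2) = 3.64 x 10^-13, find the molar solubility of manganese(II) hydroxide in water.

s ≈ 4.50e-5 M

Mn(OH)2(s) ⇌ Mn^2+(aq) + 2 OH^-(aq)
Ksp = [Mn^2+][OH^-]^2
If s mol/L of Mn(OH)2 dissolves, [Mn^2+] = s and [OH^-] = 2s.
Substituting: Ksp = s(2s)^2 = 4s^3
s^3 = 3.64 x 10^-13 / 4, so s = 4.50 × 10^-5 M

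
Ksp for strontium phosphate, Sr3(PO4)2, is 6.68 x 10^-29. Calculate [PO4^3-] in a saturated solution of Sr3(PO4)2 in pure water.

Sr3(PO4)2(s) ⇌ 3 Sr^2+ + 2 PO4^3-
Ksp = [Sr^2+]^3[PO4^3-]^2
Let s = molar solubility. Then [Sr^2+] = 3s and [PO4^3-] = 2s.
Ksp = (3s)^3(2s)^2 = 108s^5
s = (6.68 x 10^-29 / 108)^(1/5) = 9.084 × 10^-7 M
[PO4^3-] = 2s = 1.82 × 10^-6 M

1.82 × 10^-6 M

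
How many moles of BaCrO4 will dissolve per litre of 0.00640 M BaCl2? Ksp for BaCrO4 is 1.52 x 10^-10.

BaCrO4(s) ⇌ Ba^2+(aq) + CrO4^2-(aq)
Ksp = [Ba^2+][CrO4^2-]
Let s be the molar solubility in this solution. [Ba^2+] = 0.00640 + s ≈ 0.00640, [CrO4^2-] = s (common-ion effect: Ba^2+ is already 0.00640 M).
Ksp ≈ 0.00640 × s
s = 2.38 x 10^-8 M
Check: s = 2.4 × 10^-8 ≪ 0.00640, so the approximation is valid.

s ≈ 2.38 × 10^-8 M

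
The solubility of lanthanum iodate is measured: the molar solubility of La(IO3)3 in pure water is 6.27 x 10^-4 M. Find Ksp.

La(IO3)3(s) ⇌ La^3+ + 3 IO3^-
With molar solubility s: [La^3+] = s, [IO3^-] = 3s.
Ksp = [La^3+][IO3^-]^3
So Ksp = s × (3s)^3 = 27s^4
Ksp = 27 × (6.27 x 10^-4)^4 = 4.17 x 10^-12

Ksp ≈ 4.17e-12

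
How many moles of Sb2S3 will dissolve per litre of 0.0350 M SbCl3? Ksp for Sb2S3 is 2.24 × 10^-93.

Sb2S3(s) ⇌ 2 Sb^3+ + 3 S^2-
Ksp = [Sb^3+]^2[S^2-]^3
Let s be the molar solubility in this solution. [Sb^3+] = 0.0350 + 2s ≈ 0.0350, [S^2-] = 3s (common-ion effect: Sb^3+ is already 0.0350 M).
Ksp ≈ (0.0350)^2 × (3s)^3
s = 4.08 × 10^-31 M
Check: 2s = 8.2 x 10^-31 ≪ 0.0350, so the approximation is valid.

s ≈ 4.08 × 10^-31 M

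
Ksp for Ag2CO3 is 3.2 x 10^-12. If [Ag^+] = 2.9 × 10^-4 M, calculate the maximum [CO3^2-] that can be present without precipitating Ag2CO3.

Ag2CO3(s) <=> 2 Ag^+(aq) + CO3^2-(aq)
Ksp = [Ag^+]^2[CO3^2-]
Precipitation begins when Q = Ksp. With [Ag^+] = 2.9 × 10^-4 M:
3.2 x 10^-12 = (2.9 × 10^-4)^2 × [CO3^2-]
[CO3^2-] = (3.2 x 10^-12 / 8.41 × 10^-8) = 3.8 x 10^-5 M

3.8 × 10^-5 M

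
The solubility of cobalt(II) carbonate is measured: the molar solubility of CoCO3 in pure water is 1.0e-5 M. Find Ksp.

CoCO3(s) ⇌ Co^2+ + CO3^2-
With molar solubility s: [Co^2+] = s, [CO3^2-] = s.
Ksp = [Co^2+][CO3^2-]
Ksp = (s)(s) = s^2
With s = 1.0 x 10^-5: Ksp = 1.0 x 10^-10

1.0e-10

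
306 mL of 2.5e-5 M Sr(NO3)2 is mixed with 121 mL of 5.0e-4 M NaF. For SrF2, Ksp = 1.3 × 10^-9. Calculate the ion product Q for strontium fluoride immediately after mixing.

Total volume = 306 + 121 = 427 mL.
[Sr^2+] = 2.5 x 10^-5 × (306/427) = 1.79 × 10^-5 M
[F^-] = 5.0 × 10^-4 × (121/427) = 1.42 x 10^-4 M
SrF2(s) <=> Sr^2+ + 2 F^-, so Q = [Sr^2+][F^-]^2
Q = (1.79 x 10^-5)(1.42 x 10^-4)^2 = 3.6 × 10^-13
Q < Ksp, so no precipitate of SrF2 forms.

Q = 3.6 × 10^-13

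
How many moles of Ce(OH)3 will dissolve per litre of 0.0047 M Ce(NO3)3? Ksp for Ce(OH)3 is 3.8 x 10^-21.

s = 3.1e-7 M

Ce(OH)3(s) <=> Ce^3+(aq) + 3 OH^-(aq)
Ksp = [Ce^3+][OH^-]^3
Let s = moles of Ce(OH)3 that dissolve per litre. [Ce^3+] = 0.0047 + s ≈ 0.0047, [OH^-] = 3s (Ksp is small, so little additional dissolves).
Ksp ≈ 0.0047 × (3s)^3
s = 3.1 × 10^-7 M
Check: s = 3.1 × 10^-7 ≪ 0.0047, so the approximation is valid.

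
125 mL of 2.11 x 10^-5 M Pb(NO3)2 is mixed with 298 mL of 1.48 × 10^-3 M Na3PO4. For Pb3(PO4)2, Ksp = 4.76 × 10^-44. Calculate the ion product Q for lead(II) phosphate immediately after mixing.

Q = 2.64 x 10^-22

Total volume = 125 + 298 = 423 mL.
[Pb^2+] = 2.11 x 10^-5 × (125/423) = 6.235 x 10^-6 M
[PO4^3-] = 1.48 × 10^-3 × (298/423) = 1.043 x 10^-3 M
Pb3(PO4)2(s) ⇌ 3 Pb^2+ + 2 PO4^3-, so Q = [Pb^2+]^3[PO4^3-]^2
Q = (6.235 × 10^-6)^3(1.043 x 10^-3)^2 = 2.64 × 10^-22
Q > Ksp, so Pb3(PO4)2 will precipitate.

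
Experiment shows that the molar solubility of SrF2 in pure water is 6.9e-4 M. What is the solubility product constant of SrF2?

SrF2(s) <=> Sr^2+(aq) + 2 F^-(aq)
For each mole of SrF2 that dissolves: [Sr^2+] = s, [F^-] = 2s.
Ksp = [Sr^2+][F^-]^2
Substituting: Ksp = s(2s)^2 = 4s^3
With s = 6.9 x 10^-4: Ksp = 1.3 × 10^-9

1.3e-9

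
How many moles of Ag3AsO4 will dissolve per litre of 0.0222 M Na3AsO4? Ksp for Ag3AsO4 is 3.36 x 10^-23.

Ag3AsO4(s) ⇌ 3 Ag^+(aq) + AsO4^3-(aq)
Ksp = [Ag^+]^3[AsO4^3-]
If s mol/L dissolves here, [Ag^+] = 3s, [AsO4^3-] = 0.0222 + s ≈ 0.0222 (Ksp is small, so little additional dissolves).
Ksp ≈ (3s)^3 × 0.0222
s = 3.83 × 10^-8 M
Check: s = 3.8 x 10^-8 ≪ 0.0222, so the approximation is valid.

s = 3.83 x 10^-8 M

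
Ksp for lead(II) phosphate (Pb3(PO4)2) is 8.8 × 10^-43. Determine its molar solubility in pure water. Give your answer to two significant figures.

s = 1.5e-9 M

Pb3(PO4)2(s) ⇌ 3 Pb^2+ + 2 PO4^3-
Ksp = [Pb^2+]^3[PO4^3-]^2
If s mol/L of Pb3(PO4)2 dissolves, [Pb^2+] = 3s and [PO4^3-] = 2s.
Substituting: Ksp = (3s)^3(2s)^2 = 108s^5
s^5 = 8.8 × 10^-43 / 108, so s = 1.5 x 10^-9 M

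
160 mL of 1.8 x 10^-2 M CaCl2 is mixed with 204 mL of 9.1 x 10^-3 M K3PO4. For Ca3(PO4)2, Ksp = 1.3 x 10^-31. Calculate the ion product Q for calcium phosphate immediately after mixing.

Q ≈ 1.3e-11

Total volume = 160 + 204 = 364 mL.
[Ca^2+] = 1.8 × 10^-2 × (160/364) = 7.91 × 10^-3 M
[PO4^3-] = 9.1 × 10^-3 × (204/364) = 5.10 × 10^-3 M
Ca3(PO4)2(s) ⇌ 3 Ca^2+(aq) + 2 PO4^3-(aq), so Q = [Ca^2+]^3[PO4^3-]^2
Q = (7.91 x 10^-3)^3(5.10 × 10^-3)^2 = 1.3 × 10^-11
Q > Ksp, so Ca3(PO4)2 will precipitate.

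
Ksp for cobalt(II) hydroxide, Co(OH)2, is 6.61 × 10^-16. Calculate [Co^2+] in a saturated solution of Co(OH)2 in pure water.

Co(OH)2(s) <=> Co^2+ + 2 OH^-
Ksp = [Co^2+][OH^-]^2
If s mol/L of Co(OH)2 dissolves, [Co^2+] = s and [OH^-] = 2s.
Substituting: Ksp = s(2s)^2 = 4s^3
Solving, s = (6.61 × 10^-16/4)^(1/3) = 5.488 × 10^-6 M
[Co^2+] = s = 5.49 × 10^-6 M

[Co^2+] = 5.49 × 10^-6 M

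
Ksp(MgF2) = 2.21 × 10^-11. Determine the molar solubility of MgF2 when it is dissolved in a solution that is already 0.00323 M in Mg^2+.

4.14 × 10^-5 M

MgF2(s) ⇌ Mg^2+(aq) + 2 F^-(aq)
Ksp = [Mg^2+][F^-]^2
If s mol/L dissolves here, [Mg^2+] = 0.00323 + s ≈ 0.00323, [F^-] = 2s (common-ion effect: Mg^2+ is already 0.00323 M).
Ksp ≈ 0.00323 × (2s)^2
s = 4.14 × 10^-5 M
Check: s = 4.1 × 10^-5 ≪ 0.00323, so the approximation is valid.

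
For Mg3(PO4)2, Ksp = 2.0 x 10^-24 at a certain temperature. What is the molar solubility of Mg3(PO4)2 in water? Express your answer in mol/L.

7.1 × 10^-6 M

Mg3(PO4)2(s) <=> 3 Mg^2+ + 2 PO4^3-
Ksp = [Mg^2+]^3[PO4^3-]^2
If s mol/L of Mg3(PO4)2 dissolves, [Mg^2+] = 3s and [PO4^3-] = 2s.
Substituting: Ksp = (3s)^3(2s)^2 = 108s^5
s^5 = 2.0 x 10^-24 / 108, so s = 7.1 × 10^-6 M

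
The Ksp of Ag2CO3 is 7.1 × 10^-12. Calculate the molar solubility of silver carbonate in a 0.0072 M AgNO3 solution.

Ag2CO3(s) ⇌ 2 Ag^+ + CO3^2-
Ksp = [Ag^+]^2[CO3^2-]
Let s be the molar solubility in this solution. [Ag^+] = 0.0072 + 2s ≈ 0.0072, [CO3^2-] = s (Ksp is small, so little additional dissolves).
Ksp ≈ (0.0072)^2 × s
s = 1.4 x 10^-7 M
Check: 2s = 2.7 × 10^-7 ≪ 0.0072, so the approximation is valid.

s = 1.4 × 10^-7 M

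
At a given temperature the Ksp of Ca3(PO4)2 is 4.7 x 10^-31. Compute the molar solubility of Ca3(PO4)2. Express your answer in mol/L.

s = 3.4e-7 M

Ca3(PO4)2(s) ⇌ 3 Ca^2+(aq) + 2 PO4^3-(aq)
Ksp = [Ca^2+]^3[PO4^3-]^2
If s mol/L of Ca3(PO4)2 dissolves, [Ca^2+] = 3s and [PO4^3-] = 2s.
Ksp = (3s)^3(2s)^2 = 108s^5
s = (4.7 x 10^-31 / 108)^(1/5) = 3.4 × 10^-7 M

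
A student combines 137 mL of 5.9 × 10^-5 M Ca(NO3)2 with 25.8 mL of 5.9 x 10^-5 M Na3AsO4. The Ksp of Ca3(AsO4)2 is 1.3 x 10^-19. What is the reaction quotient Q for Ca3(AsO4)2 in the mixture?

Total volume = 137 + 25.8 = 162.8 mL.
[Ca^2+] = 5.9 × 10^-5 × (137/162.8) = 4.96 × 10^-5 M
[AsO4^3-] = 5.9 × 10^-5 × (25.8/162.8) = 9.35 × 10^-6 M
Ca3(AsO4)2(s) <=> 3 Ca^2+ + 2 AsO4^3-, so Q = [Ca^2+]^3[AsO4^3-]^2
Q = (4.96 × 10^-5)^3(9.35 × 10^-6)^2 = 1.1 × 10^-23
Q < Ksp, so no precipitate of Ca3(AsO4)2 forms.

Q = 1.1e-23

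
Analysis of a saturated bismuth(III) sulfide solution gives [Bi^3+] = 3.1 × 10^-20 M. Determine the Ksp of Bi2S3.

Bi2S3(s) ⇌ 2 Bi^3+(aq) + 3 S^2-(aq)
Stoichiometry gives [S^2-] = (3/2)[Bi^3+] = 4.65 x 10^-20 M.
Ksp = [Bi^3+]^2[S^2-]^3
Ksp = (3.1 x 10^-20)^2 × (4.65 × 10^-20)^3 = 9.7 × 10^-98

Ksp ≈ 9.7e-98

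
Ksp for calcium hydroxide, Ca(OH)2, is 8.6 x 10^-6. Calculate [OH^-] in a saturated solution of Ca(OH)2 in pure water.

Ca(OH)2(s) ⇌ Ca^2+ + 2 OH^-
Ksp = [Ca^2+][OH^-]^2
Let s = molar solubility. Then [Ca^2+] = s and [OH^-] = 2s.
Substituting: Ksp = s(2s)^2 = 4s^3
s^3 = 8.6 x 10^-6 / 4, so s = 1.29 x 10^-2 M
[OH^-] = 2s = 2.6 × 10^-2 M

[OH^-] ≈ 2.6 × 10^-2 M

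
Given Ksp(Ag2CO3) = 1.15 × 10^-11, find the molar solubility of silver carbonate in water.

Ag2CO3(s) <=> 2 Ag^+(aq) + CO3^2-(aq)
Ksp = [Ag^+]^2[CO3^2-]
If s mol/L of Ag2CO3 dissolves, [Ag^+] = 2s and [CO3^2-] = s.
Ksp = (2s)^2s = 4s^3
s^3 = 1.15 × 10^-11 / 4, so s = 1.42 x 10^-4 M

s ≈ 1.42 × 10^-4 M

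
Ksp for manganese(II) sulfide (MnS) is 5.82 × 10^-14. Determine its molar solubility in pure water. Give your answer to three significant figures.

MnS(s) ⇌ Mn^2+(aq) + S^2-(aq)
Ksp = [Mn^2+][S^2-]
If s mol/L of MnS dissolves, [Mn^2+] = s and [S^2-] = s.
Ksp = s × s = s^2
s = (5.82 × 10^-14)^(1/2) = 2.41 x 10^-7 M

s ≈ 2.41e-7 M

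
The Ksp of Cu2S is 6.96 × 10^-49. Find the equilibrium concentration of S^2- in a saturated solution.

5.58e-17 M

Cu2S(s) ⇌ 2 Cu^+(aq) + S^2-(aq)
Ksp = [Cu^+]^2[S^2-]
If s mol/L of Cu2S dissolves, [Cu^+] = 2s and [S^2-] = s.
So Ksp = (2s)^2 × s = 4s^3
s = (6.96 × 10^-49 / 4)^(1/3) = 5.583 × 10^-17 M
[S^2-] = s = 5.58 × 10^-17 M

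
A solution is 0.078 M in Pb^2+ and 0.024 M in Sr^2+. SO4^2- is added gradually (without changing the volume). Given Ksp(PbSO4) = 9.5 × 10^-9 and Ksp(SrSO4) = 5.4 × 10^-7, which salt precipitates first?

PbSO4

Each salt begins to precipitate when Q = Ksp, i.e. when [SO4^2-] reaches its threshold.
For PbSO4: 9.5 × 10^-9 = 0.078 × [SO4^2-]  ⇒  [SO4^2-] = 1.2 × 10^-7 M.
For SrSO4: 5.4 × 10^-7 = 0.024 × [SO4^2-]  ⇒  [SO4^2-] = 2.3 × 10^-5 M.
The salt with the lower threshold [SO4^2-] precipitates first: PbSO4.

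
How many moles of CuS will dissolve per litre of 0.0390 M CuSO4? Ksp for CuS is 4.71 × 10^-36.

CuS(s) <=> Cu^2+(aq) + S^2-(aq)
Ksp = [Cu^2+][S^2-]
Let s = moles of CuS that dissolve per litre. [Cu^2+] = 0.0390 + s ≈ 0.0390, [S^2-] = s (since Cu^2+ from CuSO4 dominates).
Ksp ≈ 0.0390 × s
s = 1.21 x 10^-34 M
Check: s = 1.2 × 10^-34 ≪ 0.0390, so the approximation is valid.

s ≈ 1.21e-34 M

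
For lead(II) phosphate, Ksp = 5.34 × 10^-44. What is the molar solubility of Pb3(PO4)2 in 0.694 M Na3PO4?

s = 1.60 × 10^-15 M

Pb3(PO4)2(s) <=> 3 Pb^2+ + 2 PO4^3-
Ksp = [Pb^2+]^3[PO4^3-]^2
If s mol/L dissolves here, [Pb^2+] = 3s, [PO4^3-] = 0.694 + 2s ≈ 0.694 (common-ion effect: PO4^3- is already 0.694 M).
Ksp ≈ (3s)^3 × (0.694)^2
s = 1.60 × 10^-15 M
Check: 2s = 3.2 x 10^-15 ≪ 0.694, so the approximation is valid.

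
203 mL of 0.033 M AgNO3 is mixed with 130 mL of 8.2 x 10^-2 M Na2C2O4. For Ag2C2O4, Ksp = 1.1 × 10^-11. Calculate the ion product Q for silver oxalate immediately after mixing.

Total volume = 203 + 130 = 333 mL.
[Ag^+] = 3.3 × 10^-2 × (203/333) = 2.01 × 10^-2 M
[C2O4^2-] = 8.2 × 10^-2 × (130/333) = 3.20 × 10^-2 M
Ag2C2O4(s) ⇌ 2 Ag^+ + C2O4^2-, so Q = [Ag^+]^2[C2O4^2-]
Q = (2.01 × 10^-2)^2(3.20 × 10^-2) = 1.3 × 10^-5
Q > Ksp, so Ag2C2O4 will precipitate.

1.3 × 10^-5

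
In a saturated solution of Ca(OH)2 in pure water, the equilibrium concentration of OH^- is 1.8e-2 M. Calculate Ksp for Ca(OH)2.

2.9 × 10^-6

Ca(OH)2(s) ⇌ Ca^2+ + 2 OH^-
Stoichiometry gives [Ca^2+] = (1/2)[OH^-] = 9.00 x 10^-3 M.
Ksp = [Ca^2+][OH^-]^2
Ksp = 9.00 x 10^-3 × (1.8 × 10^-2)^2 = 2.9 × 10^-6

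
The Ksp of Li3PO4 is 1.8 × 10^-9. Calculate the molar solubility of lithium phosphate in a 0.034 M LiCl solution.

s ≈ 4.6e-5 M

Li3PO4(s) ⇌ 3 Li^+(aq) + PO4^3-(aq)
Ksp = [Li^+]^3[PO4^3-]
Let s = moles of Li3PO4 that dissolve per litre. [Li^+] = 0.034 + 3s ≈ 0.034, [PO4^3-] = s (Ksp is small, so little additional dissolves).
Ksp ≈ (0.034)^3 × s
s = 4.6 x 10^-5 M
Check: 3s = 1.4 x 10^-4 ≪ 0.034, so the approximation is valid.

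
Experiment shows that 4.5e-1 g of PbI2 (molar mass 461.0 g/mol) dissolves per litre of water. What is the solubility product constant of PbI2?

3.7 x 10^-9

Molar solubility s = (4.5 × 10^-1 g/L) / (461.0 g/mol) = 9.76 x 10^-4 M.
PbI2(s) ⇌ Pb^2+ + 2 I^-
With molar solubility s: [Pb^2+] = s, [I^-] = 2s.
Ksp = [Pb^2+][I^-]^2
Ksp = s(2s)^2 = 4s^3
With s = 9.76 × 10^-4: Ksp = 3.7 × 10^-9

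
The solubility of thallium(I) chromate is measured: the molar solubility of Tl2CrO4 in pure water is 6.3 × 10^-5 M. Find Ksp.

Ksp ≈ 1.0 × 10^-12

Tl2CrO4(s) ⇌ 2 Tl^+ + CrO4^2-
If s mol/L of Tl2CrO4 dissolves, [Tl^+] = 2s and [CrO4^2-] = s.
Ksp = [Tl^+]^2[CrO4^2-]
So Ksp = (2s)^2 × s = 4s^3
Ksp = 4 × (6.3 × 10^-5)^3 = 1.0 × 10^-12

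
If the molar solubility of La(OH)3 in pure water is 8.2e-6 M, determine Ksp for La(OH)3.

Ksp ≈ 1.2e-19

La(OH)3(s) ⇌ La^3+(aq) + 3 OH^-(aq)
Let s = molar solubility. Then [La^3+] = s and [OH^-] = 3s.
Ksp = [La^3+][OH^-]^3
Substituting: Ksp = s(3s)^3 = 27s^4
Ksp = 27 × (8.2 × 10^-6)^4 = 1.2 x 10^-19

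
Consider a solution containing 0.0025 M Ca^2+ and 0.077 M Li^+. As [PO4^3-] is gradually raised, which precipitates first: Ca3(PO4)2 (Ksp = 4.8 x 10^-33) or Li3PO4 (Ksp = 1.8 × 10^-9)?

Precipitation of each salt starts when its ion product equals its Ksp.
For Ca3(PO4)2: 4.8 x 10^-33 = (0.0025)^3 × [PO4^3-]^2  ⇒  [PO4^3-] = 5.5 x 10^-13 M.
For Li3PO4: 1.8 × 10^-9 = (0.077)^3 × [PO4^3-]  ⇒  [PO4^3-] = 3.9 x 10^-6 M.
The salt with the lower threshold [PO4^3-] precipitates first: Ca3(PO4)2.

Ca3(PO4)2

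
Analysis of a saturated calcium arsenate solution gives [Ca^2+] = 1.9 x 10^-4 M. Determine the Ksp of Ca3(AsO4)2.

1.1e-19

Ca3(AsO4)2(s) ⇌ 3 Ca^2+ + 2 AsO4^3-
Stoichiometry gives [AsO4^3-] = (2/3)[Ca^2+] = 1.27 x 10^-4 M.
Ksp = [Ca^2+]^3[AsO4^3-]^2
Ksp = (1.9 × 10^-4)^3 × (1.27 x 10^-4)^2 = 1.1 x 10^-19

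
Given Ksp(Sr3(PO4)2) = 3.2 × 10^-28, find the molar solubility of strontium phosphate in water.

Sr3(PO4)2(s) <=> 3 Sr^2+(aq) + 2 PO4^3-(aq)
Ksp = [Sr^2+]^3[PO4^3-]^2
With molar solubility s: [Sr^2+] = 3s, [PO4^3-] = 2s.
Ksp = (3s)^3(2s)^2 = 108s^5
s^5 = 3.2 × 10^-28 / 108, so s = 1.2 x 10^-6 M

s = 1.2 × 10^-6 M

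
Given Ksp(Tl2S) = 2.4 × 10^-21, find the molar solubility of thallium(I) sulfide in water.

8.4 × 10^-8 M

Tl2S(s) ⇌ 2 Tl^+(aq) + S^2-(aq)
Ksp = [Tl^+]^2[S^2-]
Let s = molar solubility. Then [Tl^+] = 2s and [S^2-] = s.
Substituting: Ksp = (2s)^2s = 4s^3
s = (2.4 × 10^-21 / 4)^(1/3) = 8.4 × 10^-8 M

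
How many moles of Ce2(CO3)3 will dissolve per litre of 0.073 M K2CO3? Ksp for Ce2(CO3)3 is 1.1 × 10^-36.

2.7e-17 M

Ce2(CO3)3(s) <=> 2 Ce^3+ + 3 CO3^2-
Ksp = [Ce^3+]^2[CO3^2-]^3
Let s be the molar solubility in this solution. [Ce^3+] = 2s, [CO3^2-] = 0.073 + 3s ≈ 0.073 (since CO3^2- from K2CO3 dominates).
Ksp ≈ (2s)^2 × (0.073)^3
s = 2.7 × 10^-17 M
Check: 3s = 8.0 × 10^-17 ≪ 0.073, so the approximation is valid.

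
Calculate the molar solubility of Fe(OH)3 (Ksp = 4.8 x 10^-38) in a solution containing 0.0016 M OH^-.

1.2 x 10^-29 M

Fe(OH)3(s) ⇌ Fe^3+(aq) + 3 OH^-(aq)
Ksp = [Fe^3+][OH^-]^3
Let s = moles of Fe(OH)3 that dissolve per litre. [Fe^3+] = s, [OH^-] = 0.0016 + 3s ≈ 0.0016 (Ksp is small, so little additional dissolves).
Ksp ≈ s × (0.0016)^3
s = 1.2 × 10^-29 M
Check: 3s = 3.5 × 10^-29 ≪ 0.0016, so the approximation is valid.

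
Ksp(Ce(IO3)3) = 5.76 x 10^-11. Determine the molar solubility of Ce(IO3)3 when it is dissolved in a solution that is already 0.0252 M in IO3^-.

Ce(IO3)3(s) <=> Ce^3+ + 3 IO3^-
Ksp = [Ce^3+][IO3^-]^3
If s mol/L dissolves here, [Ce^3+] = s, [IO3^-] = 0.0252 + 3s ≈ 0.0252 (since the IO3^- already present dominates).
Ksp ≈ s × (0.0252)^3
s = 3.60 × 10^-6 M
Check: 3s = 1.1 x 10^-5 ≪ 0.0252, so the approximation is valid.

s = 3.60 x 10^-6 M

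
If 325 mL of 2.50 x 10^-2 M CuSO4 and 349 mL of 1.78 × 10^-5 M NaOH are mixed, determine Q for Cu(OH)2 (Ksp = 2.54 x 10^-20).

Total volume = 325 + 349 = 674 mL.
[Cu^2+] = 2.50 × 10^-2 × (325/674) = 1.205 x 10^-2 M
[OH^-] = 1.78 × 10^-5 × (349/674) = 9.217 × 10^-6 M
Cu(OH)2(s) ⇌ Cu^2+ + 2 OH^-, so Q = [Cu^2+][OH^-]^2
Q = (1.205 × 10^-2)(9.217 × 10^-6)^2 = 1.02 × 10^-12
Q > Ksp, so Cu(OH)2 will precipitate.

1.02e-12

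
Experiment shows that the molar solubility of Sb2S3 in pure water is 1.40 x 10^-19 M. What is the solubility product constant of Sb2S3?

Sb2S3(s) ⇌ 2 Sb^3+ + 3 S^2-
For each mole of Sb2S3 that dissolves: [Sb^3+] = 2s, [S^2-] = 3s.
Ksp = [Sb^3+]^2[S^2-]^3
Substituting: Ksp = (2s)^2(3s)^3 = 108s^5
With s = 1.40 x 10^-19: Ksp = 5.81 × 10^-93

Ksp ≈ 5.81e-93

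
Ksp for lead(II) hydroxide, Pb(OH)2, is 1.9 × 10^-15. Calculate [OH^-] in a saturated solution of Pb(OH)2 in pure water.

Pb(OH)2(s) ⇌ Pb^2+(aq) + 2 OH^-(aq)
Ksp = [Pb^2+][OH^-]^2
With molar solubility s: [Pb^2+] = s, [OH^-] = 2s.
Substituting: Ksp = s(2s)^2 = 4s^3
Solving, s = (1.9 × 10^-15/4)^(1/3) = 7.80 x 10^-6 M
[OH^-] = 2s = 1.6 × 10^-5 M

[OH^-] = 1.6 × 10^-5 M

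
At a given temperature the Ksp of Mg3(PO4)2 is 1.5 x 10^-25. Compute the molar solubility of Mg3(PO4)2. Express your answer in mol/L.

Mg3(PO4)2(s) ⇌ 3 Mg^2+ + 2 PO4^3-
Ksp = [Mg^2+]^3[PO4^3-]^2
If s mol/L of Mg3(PO4)2 dissolves, [Mg^2+] = 3s and [PO4^3-] = 2s.
Ksp = (3s)^3(2s)^2 = 108s^5
Solving, s = (1.5 x 10^-25/108)^(1/5) = 4.3 x 10^-6 M

4.3 × 10^-6 M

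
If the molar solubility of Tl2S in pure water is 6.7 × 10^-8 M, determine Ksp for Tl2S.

Tl2S(s) ⇌ 2 Tl^+(aq) + S^2-(aq)
Let s = molar solubility. Then [Tl^+] = 2s and [S^2-] = s.
Ksp = [Tl^+]^2[S^2-]
Ksp = (2s)^2s = 4s^3
With s = 6.7 × 10^-8: Ksp = 1.2 × 10^-21

Ksp = 1.2 x 10^-21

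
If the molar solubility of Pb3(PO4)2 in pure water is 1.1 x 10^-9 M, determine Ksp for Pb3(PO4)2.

Ksp ≈ 1.7 × 10^-43

Pb3(PO4)2(s) <=> 3 Pb^2+ + 2 PO4^3-
Let s = molar solubility. Then [Pb^2+] = 3s and [PO4^3-] = 2s.
Ksp = [Pb^2+]^3[PO4^3-]^2
Ksp = (3s)^3(2s)^2 = 108s^5
Ksp = 108 × (1.1 × 10^-9)^5 = 1.7 × 10^-43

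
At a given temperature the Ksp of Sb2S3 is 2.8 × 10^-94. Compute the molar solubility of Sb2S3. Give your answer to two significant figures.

Sb2S3(s) ⇌ 2 Sb^3+ + 3 S^2-
Ksp = [Sb^3+]^2[S^2-]^3
For each mole of Sb2S3 that dissolves: [Sb^3+] = 2s, [S^2-] = 3s.
Substituting: Ksp = (2s)^2(3s)^3 = 108s^5
Solving, s = (2.8 × 10^-94/108)^(1/5) = 7.6 × 10^-20 M

s = 7.6 × 10^-20 M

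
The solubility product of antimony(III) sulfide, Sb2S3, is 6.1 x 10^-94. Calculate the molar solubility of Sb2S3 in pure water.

Sb2S3(s) ⇌ 2 Sb^3+ + 3 S^2-
Ksp = [Sb^3+]^2[S^2-]^3
If s mol/L of Sb2S3 dissolves, [Sb^3+] = 2s and [S^2-] = 3s.
Substituting: Ksp = (2s)^2(3s)^3 = 108s^5
s = (6.1 x 10^-94 / 108)^(1/5) = 8.9 × 10^-20 M

8.9 × 10^-20 M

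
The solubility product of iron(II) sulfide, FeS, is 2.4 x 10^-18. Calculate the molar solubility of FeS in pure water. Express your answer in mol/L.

FeS(s) ⇌ Fe^2+ + S^2-
Ksp = [Fe^2+][S^2-]
If s mol/L of FeS dissolves, [Fe^2+] = s and [S^2-] = s.
Ksp = s^2
s = √(2.4 x 10^-18) = 1.5 x 10^-9 M

s = 1.5e-9 M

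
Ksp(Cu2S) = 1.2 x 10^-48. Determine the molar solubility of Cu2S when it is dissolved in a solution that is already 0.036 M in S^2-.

Cu2S(s) ⇌ 2 Cu^+(aq) + S^2-(aq)
Ksp = [Cu^+]^2[S^2-]
Let s = moles of Cu2S that dissolve per litre. [Cu^+] = 2s, [S^2-] = 0.036 + s ≈ 0.036 (Ksp is small, so little additional dissolves).
Ksp ≈ (2s)^2 × 0.036
s = 2.9 x 10^-24 M
Check: s = 2.9 x 10^-24 ≪ 0.036, so the approximation is valid.

s = 2.9e-24 M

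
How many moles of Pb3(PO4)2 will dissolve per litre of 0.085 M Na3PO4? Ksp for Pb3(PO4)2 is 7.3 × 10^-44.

s = 7.2e-15 M

Pb3(PO4)2(s) <=> 3 Pb^2+(aq) + 2 PO4^3-(aq)
Ksp = [Pb^2+]^3[PO4^3-]^2
If s mol/L dissolves here, [Pb^2+] = 3s, [PO4^3-] = 0.085 + 2s ≈ 0.085 (Ksp is small, so little additional dissolves).
Ksp ≈ (3s)^3 × (0.085)^2
s = 7.2 × 10^-15 M
Check: 2s = 1.4 x 10^-14 ≪ 0.085, so the approximation is valid.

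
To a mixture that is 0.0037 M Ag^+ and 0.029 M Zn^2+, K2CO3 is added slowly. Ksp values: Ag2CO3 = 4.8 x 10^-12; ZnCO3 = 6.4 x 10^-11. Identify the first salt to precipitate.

ZnCO3

Precipitation of each salt starts when its ion product equals its Ksp.
For Ag2CO3: 4.8 x 10^-12 = (0.0037)^2 × [CO3^2-]  ⇒  [CO3^2-] = 3.5 × 10^-7 M.
For ZnCO3: 6.4 x 10^-11 = 0.029 × [CO3^2-]  ⇒  [CO3^2-] = 2.2 x 10^-9 M.
The salt with the lower threshold [CO3^2-] precipitates first: ZnCO3.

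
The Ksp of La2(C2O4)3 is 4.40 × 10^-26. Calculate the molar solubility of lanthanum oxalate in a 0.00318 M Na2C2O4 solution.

5.85 × 10^-10 M

La2(C2O4)3(s) ⇌ 2 La^3+ + 3 C2O4^2-
Ksp = [La^3+]^2[C2O4^2-]^3
Let s be the molar solubility in this solution. [La^3+] = 2s, [C2O4^2-] = 0.00318 + 3s ≈ 0.00318 (since C2O4^2- from Na2C2O4 dominates).
Ksp ≈ (2s)^2 × (0.00318)^3
s = 5.85 × 10^-10 M
Check: 3s = 1.8 × 10^-9 ≪ 0.00318, so the approximation is valid.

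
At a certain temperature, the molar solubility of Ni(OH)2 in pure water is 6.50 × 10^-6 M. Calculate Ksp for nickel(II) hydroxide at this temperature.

Ksp ≈ 1.10e-15

Ni(OH)2(s) ⇌ Ni^2+ + 2 OH^-
If s mol/L of Ni(OH)2 dissolves, [Ni^2+] = s and [OH^-] = 2s.
Ksp = [Ni^2+][OH^-]^2
Ksp = s(2s)^2 = 4s^3
Ksp = 4 × (6.50 x 10^-6)^3 = 1.10 × 10^-15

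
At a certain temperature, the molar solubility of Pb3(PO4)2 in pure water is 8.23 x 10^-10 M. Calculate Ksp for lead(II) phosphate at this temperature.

4.08 × 10^-44

Pb3(PO4)2(s) ⇌ 3 Pb^2+ + 2 PO4^3-
Let s = molar solubility. Then [Pb^2+] = 3s and [PO4^3-] = 2s.
Ksp = [Pb^2+]^3[PO4^3-]^2
So Ksp = (3s)^3 × (2s)^2 = 108s^5
Ksp = 108 × (8.23 × 10^-10)^5 = 4.08 × 10^-44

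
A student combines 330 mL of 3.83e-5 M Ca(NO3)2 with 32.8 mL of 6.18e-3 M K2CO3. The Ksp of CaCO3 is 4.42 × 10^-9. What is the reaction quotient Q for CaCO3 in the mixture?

Q ≈ 1.95 × 10^-8

Total volume = 330 + 32.8 = 362.8 mL.
[Ca^2+] = 3.83 × 10^-5 × (330/362.8) = 3.484 × 10^-5 M
[CO3^2-] = 6.18 x 10^-3 × (32.8/362.8) = 5.587 x 10^-4 M
CaCO3(s) ⇌ Ca^2+ + CO3^2-, so Q = [Ca^2+][CO3^2-]
Q = (3.484 × 10^-5)(5.587 × 10^-4) = 1.95 x 10^-8
Q > Ksp, so CaCO3 will precipitate.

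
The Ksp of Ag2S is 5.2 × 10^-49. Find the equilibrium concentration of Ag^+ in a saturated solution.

1.0 x 10^-16 M

Ag2S(s) <=> 2 Ag^+ + S^2-
Ksp = [Ag^+]^2[S^2-]
Let s = molar solubility. Then [Ag^+] = 2s and [S^2-] = s.
Substituting: Ksp = (2s)^2s = 4s^3
s = (5.2 × 10^-49 / 4)^(1/3) = 5.07 × 10^-17 M
[Ag^+] = 2s = 1.0 x 10^-16 M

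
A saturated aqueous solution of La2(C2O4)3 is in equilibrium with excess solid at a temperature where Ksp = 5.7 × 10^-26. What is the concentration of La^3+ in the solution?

[La^3+] = 7.0 × 10^-6 M

La2(C2O4)3(s) ⇌ 2 La^3+(aq) + 3 C2O4^2-(aq)
Ksp = [La^3+]^2[C2O4^2-]^3
Let s = molar solubility. Then [La^3+] = 2s and [C2O4^2-] = 3s.
So Ksp = (2s)^2 × (3s)^3 = 108s^5
s^5 = 5.7 × 10^-26 / 108, so s = 3.50 × 10^-6 M
[La^3+] = 2s = 7.0 x 10^-6 M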